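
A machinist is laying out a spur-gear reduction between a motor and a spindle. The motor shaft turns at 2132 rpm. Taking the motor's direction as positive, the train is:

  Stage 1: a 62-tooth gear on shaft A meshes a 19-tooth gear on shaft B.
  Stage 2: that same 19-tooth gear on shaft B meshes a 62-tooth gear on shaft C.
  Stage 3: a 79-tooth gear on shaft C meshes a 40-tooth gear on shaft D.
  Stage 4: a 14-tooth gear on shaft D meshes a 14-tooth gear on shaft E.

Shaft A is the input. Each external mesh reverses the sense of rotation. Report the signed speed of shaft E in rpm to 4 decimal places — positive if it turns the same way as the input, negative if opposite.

Stage 1 [62T→19T]: ω = 2132.0000×62/19 = 6957.0526 rpm, dir flips to −; running = −6957.0526
Stage 2 [19T→62T]: ω = 6957.0526×19/62 = 2132.0000 rpm, dir flips to +; running = +2132.0000
Stage 3 [79T→40T]: ω = 2132.0000×79/40 = 4210.7000 rpm, dir flips to −; running = −4210.7000
Stage 4 [14T→14T]: ω = 4210.7000×14/14 = 4210.7000 rpm, dir flips to +; running = +4210.7000

+4210.7000 rpm (same as input, |ω| = 4210.7000 rpm)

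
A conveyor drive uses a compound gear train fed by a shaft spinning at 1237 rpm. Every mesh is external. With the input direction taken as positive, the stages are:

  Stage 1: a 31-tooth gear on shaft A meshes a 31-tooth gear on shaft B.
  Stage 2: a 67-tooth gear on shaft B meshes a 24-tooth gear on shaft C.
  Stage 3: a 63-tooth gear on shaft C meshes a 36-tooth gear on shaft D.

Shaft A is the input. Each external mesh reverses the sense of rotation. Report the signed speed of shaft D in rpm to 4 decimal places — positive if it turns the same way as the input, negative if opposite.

Stage 1 [31T→31T]: ω = 1237.0000×31/31 = 1237.0000 rpm, dir flips to −; running = −1237.0000
Stage 2 [67T→24T]: ω = 1237.0000×67/24 = 3453.2917 rpm, dir flips to +; running = +3453.2917
Stage 3 [63T→36T]: ω = 3453.2917×63/36 = 6043.2604 rpm, dir flips to −; running = −6043.2604

-6043.2604 rpm (opposite to input, |ω| = 6043.2604 rpm)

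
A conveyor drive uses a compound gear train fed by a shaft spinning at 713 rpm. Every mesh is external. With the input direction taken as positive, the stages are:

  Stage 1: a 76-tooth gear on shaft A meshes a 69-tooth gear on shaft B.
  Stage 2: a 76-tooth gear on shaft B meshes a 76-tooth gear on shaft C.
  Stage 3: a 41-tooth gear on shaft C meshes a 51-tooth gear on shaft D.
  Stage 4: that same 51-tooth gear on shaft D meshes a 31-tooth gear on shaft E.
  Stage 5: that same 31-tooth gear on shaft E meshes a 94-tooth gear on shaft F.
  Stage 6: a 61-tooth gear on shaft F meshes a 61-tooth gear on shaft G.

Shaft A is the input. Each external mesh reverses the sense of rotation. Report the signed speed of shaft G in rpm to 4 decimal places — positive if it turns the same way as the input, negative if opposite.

+342.5390 rpm (same as input, |ω| = 342.5390 rpm)

Stage 1 [76T→69T]: ω = 713.0000×76/69 = 785.3333 rpm, dir flips to −; running = −785.3333
Stage 2 [76T→76T]: ω = 785.3333×76/76 = 785.3333 rpm, dir flips to +; running = +785.3333
Stage 3 [41T→51T]: ω = 785.3333×41/51 = 631.3464 rpm, dir flips to −; running = −631.3464
Stage 4 [51T→31T]: ω = 631.3464×51/31 = 1038.6667 rpm, dir flips to +; running = +1038.6667
Stage 5 [31T→94T]: ω = 1038.6667×31/94 = 342.5390 rpm, dir flips to −; running = −342.5390
Stage 6 [61T→61T]: ω = 342.5390×61/61 = 342.5390 rpm, dir flips to +; running = +342.5390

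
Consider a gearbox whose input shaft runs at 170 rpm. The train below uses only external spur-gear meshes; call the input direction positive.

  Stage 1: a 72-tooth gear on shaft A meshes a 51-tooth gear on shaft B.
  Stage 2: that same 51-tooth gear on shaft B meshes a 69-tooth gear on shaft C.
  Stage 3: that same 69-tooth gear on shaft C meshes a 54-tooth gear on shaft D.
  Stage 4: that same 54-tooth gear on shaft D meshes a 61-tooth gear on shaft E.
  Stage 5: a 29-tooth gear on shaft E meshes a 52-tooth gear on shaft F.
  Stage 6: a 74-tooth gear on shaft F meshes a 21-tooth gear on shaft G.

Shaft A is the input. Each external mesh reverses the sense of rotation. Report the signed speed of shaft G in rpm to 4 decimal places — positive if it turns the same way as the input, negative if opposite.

+394.3289 rpm (same as input, |ω| = 394.3289 rpm)

Stage 1 [72T→51T]: ω = 170.0000×72/51 = 240.0000 rpm, dir flips to −; running = −240.0000
Stage 2 [51T→69T]: ω = 240.0000×51/69 = 177.3913 rpm, dir flips to +; running = +177.3913
Stage 3 [69T→54T]: ω = 177.3913×69/54 = 226.6667 rpm, dir flips to −; running = −226.6667
Stage 4 [54T→61T]: ω = 226.6667×54/61 = 200.6557 rpm, dir flips to +; running = +200.6557
Stage 5 [29T→52T]: ω = 200.6557×29/52 = 111.9042 rpm, dir flips to −; running = −111.9042
Stage 6 [74T→21T]: ω = 111.9042×74/21 = 394.3289 rpm, dir flips to +; running = +394.3289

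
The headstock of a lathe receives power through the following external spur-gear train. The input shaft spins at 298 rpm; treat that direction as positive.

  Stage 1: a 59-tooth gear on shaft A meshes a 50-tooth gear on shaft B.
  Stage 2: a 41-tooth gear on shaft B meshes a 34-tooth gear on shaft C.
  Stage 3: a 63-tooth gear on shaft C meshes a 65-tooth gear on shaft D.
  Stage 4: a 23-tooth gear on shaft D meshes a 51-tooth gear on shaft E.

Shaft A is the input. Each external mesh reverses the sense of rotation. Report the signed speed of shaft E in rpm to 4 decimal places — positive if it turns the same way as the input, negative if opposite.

+185.3481 rpm (same as input, |ω| = 185.3481 rpm)

Stage 1 [59T→50T]: ω = 298.0000×59/50 = 351.6400 rpm, dir flips to −; running = −351.6400
Stage 2 [41T→34T]: ω = 351.6400×41/34 = 424.0365 rpm, dir flips to +; running = +424.0365
Stage 3 [63T→65T]: ω = 424.0365×63/65 = 410.9892 rpm, dir flips to −; running = −410.9892
Stage 4 [23T→51T]: ω = 410.9892×23/51 = 185.3481 rpm, dir flips to +; running = +185.3481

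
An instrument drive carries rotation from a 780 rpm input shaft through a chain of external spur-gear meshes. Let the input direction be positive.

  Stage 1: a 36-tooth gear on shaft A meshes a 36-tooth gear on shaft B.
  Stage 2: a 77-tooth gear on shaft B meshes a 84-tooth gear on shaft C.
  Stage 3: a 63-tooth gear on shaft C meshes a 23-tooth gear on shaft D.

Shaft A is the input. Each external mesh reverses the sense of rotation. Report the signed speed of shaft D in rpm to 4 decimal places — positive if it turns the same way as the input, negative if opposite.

-1958.4783 rpm (opposite to input, |ω| = 1958.4783 rpm)

Stage 1 [36T→36T]: ω = 780.0000×36/36 = 780.0000 rpm, dir flips to −; running = −780.0000
Stage 2 [77T→84T]: ω = 780.0000×77/84 = 715.0000 rpm, dir flips to +; running = +715.0000
Stage 3 [63T→23T]: ω = 715.0000×63/23 = 1958.4783 rpm, dir flips to −; running = −1958.4783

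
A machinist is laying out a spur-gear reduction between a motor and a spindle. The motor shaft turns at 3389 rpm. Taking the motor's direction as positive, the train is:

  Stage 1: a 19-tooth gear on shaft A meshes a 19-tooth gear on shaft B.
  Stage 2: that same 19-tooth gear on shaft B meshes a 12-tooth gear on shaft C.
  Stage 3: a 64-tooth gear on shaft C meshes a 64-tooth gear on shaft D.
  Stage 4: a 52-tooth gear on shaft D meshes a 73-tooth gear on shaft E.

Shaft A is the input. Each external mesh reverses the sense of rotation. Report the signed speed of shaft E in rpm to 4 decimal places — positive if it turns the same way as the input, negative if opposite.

+3822.2968 rpm (same as input, |ω| = 3822.2968 rpm)

Stage 1 [19T→19T]: ω = 3389.0000×19/19 = 3389.0000 rpm, dir flips to −; running = −3389.0000
Stage 2 [19T→12T]: ω = 3389.0000×19/12 = 5365.9167 rpm, dir flips to +; running = +5365.9167
Stage 3 [64T→64T]: ω = 5365.9167×64/64 = 5365.9167 rpm, dir flips to −; running = −5365.9167
Stage 4 [52T→73T]: ω = 5365.9167×52/73 = 3822.2968 rpm, dir flips to +; running = +3822.2968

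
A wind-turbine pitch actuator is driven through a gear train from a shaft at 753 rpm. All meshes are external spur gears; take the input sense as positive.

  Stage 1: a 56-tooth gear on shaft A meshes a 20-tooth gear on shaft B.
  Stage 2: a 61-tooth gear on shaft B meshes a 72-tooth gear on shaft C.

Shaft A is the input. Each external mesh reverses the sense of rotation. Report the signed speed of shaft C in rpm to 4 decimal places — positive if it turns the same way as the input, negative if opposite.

+1786.2833 rpm (same as input, |ω| = 1786.2833 rpm)

Stage 1 [56T→20T]: ω = 753.0000×56/20 = 2108.4000 rpm, dir flips to −; running = −2108.4000
Stage 2 [61T→72T]: ω = 2108.4000×61/72 = 1786.2833 rpm, dir flips to +; running = +1786.2833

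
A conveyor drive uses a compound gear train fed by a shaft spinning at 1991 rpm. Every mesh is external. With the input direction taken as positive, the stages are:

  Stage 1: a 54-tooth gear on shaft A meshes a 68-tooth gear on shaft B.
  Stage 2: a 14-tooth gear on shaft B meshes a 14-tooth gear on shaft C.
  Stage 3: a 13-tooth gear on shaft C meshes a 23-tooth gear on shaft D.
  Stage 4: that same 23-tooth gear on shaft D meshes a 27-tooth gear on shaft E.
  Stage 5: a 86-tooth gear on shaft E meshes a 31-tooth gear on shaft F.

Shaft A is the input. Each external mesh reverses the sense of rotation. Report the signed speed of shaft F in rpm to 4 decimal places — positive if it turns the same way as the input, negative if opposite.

Stage 1 [54T→68T]: ω = 1991.0000×54/68 = 1581.0882 rpm, dir flips to −; running = −1581.0882
Stage 2 [14T→14T]: ω = 1581.0882×14/14 = 1581.0882 rpm, dir flips to +; running = +1581.0882
Stage 3 [13T→23T]: ω = 1581.0882×13/23 = 893.6586 rpm, dir flips to −; running = −893.6586
Stage 4 [23T→27T]: ω = 893.6586×23/27 = 761.2647 rpm, dir flips to +; running = +761.2647
Stage 5 [86T→31T]: ω = 761.2647×86/31 = 2111.8956 rpm, dir flips to −; running = −2111.8956

-2111.8956 rpm (opposite to input, |ω| = 2111.8956 rpm)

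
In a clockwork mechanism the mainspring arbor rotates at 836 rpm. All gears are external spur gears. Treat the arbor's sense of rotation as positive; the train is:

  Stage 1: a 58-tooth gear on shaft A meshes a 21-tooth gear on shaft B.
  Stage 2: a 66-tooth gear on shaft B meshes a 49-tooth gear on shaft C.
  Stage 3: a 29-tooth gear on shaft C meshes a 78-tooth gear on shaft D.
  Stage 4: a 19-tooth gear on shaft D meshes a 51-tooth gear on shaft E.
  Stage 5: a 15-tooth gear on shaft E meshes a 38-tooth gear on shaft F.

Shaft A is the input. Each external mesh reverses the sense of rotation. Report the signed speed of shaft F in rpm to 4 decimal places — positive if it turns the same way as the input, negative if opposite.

-170.0424 rpm (opposite to input, |ω| = 170.0424 rpm)

Stage 1 [58T→21T]: ω = 836.0000×58/21 = 2308.9524 rpm, dir flips to −; running = −2308.9524
Stage 2 [66T→49T]: ω = 2308.9524×66/49 = 3110.0175 rpm, dir flips to +; running = +3110.0175
Stage 3 [29T→78T]: ω = 3110.0175×29/78 = 1156.2886 rpm, dir flips to −; running = −1156.2886
Stage 4 [19T→51T]: ω = 1156.2886×19/51 = 430.7742 rpm, dir flips to +; running = +430.7742
Stage 5 [15T→38T]: ω = 430.7742×15/38 = 170.0424 rpm, dir flips to −; running = −170.0424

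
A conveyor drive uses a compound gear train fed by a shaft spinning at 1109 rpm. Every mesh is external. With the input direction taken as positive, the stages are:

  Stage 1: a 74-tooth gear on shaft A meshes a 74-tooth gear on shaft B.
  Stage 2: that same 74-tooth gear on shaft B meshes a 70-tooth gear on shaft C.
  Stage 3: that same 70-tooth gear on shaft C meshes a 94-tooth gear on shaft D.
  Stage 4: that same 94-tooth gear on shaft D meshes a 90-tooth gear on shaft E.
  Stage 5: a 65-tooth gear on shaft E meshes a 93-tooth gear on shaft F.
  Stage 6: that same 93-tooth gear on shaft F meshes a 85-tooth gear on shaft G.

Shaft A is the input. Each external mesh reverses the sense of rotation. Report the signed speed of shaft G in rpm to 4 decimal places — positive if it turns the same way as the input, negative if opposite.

+697.2928 rpm (same as input, |ω| = 697.2928 rpm)

Stage 1 [74T→74T]: ω = 1109.0000×74/74 = 1109.0000 rpm, dir flips to −; running = −1109.0000
Stage 2 [74T→70T]: ω = 1109.0000×74/70 = 1172.3714 rpm, dir flips to +; running = +1172.3714
Stage 3 [70T→94T]: ω = 1172.3714×70/94 = 873.0426 rpm, dir flips to −; running = −873.0426
Stage 4 [94T→90T]: ω = 873.0426×94/90 = 911.8444 rpm, dir flips to +; running = +911.8444
Stage 5 [65T→93T]: ω = 911.8444×65/93 = 637.3106 rpm, dir flips to −; running = −637.3106
Stage 6 [93T→85T]: ω = 637.3106×93/85 = 697.2928 rpm, dir flips to +; running = +697.2928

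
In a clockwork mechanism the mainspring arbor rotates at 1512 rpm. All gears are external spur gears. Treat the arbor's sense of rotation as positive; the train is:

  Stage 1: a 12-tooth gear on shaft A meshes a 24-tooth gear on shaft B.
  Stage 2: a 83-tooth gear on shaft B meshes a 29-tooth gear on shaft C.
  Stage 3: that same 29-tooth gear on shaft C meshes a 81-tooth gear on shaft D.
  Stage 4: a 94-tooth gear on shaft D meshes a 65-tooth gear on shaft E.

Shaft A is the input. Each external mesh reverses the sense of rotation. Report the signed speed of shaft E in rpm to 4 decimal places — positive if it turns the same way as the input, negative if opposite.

+1120.2872 rpm (same as input, |ω| = 1120.2872 rpm)

Stage 1 [12T→24T]: ω = 1512.0000×12/24 = 756.0000 rpm, dir flips to −; running = −756.0000
Stage 2 [83T→29T]: ω = 756.0000×83/29 = 2163.7241 rpm, dir flips to +; running = +2163.7241
Stage 3 [29T→81T]: ω = 2163.7241×29/81 = 774.6667 rpm, dir flips to −; running = −774.6667
Stage 4 [94T→65T]: ω = 774.6667×94/65 = 1120.2872 rpm, dir flips to +; running = +1120.2872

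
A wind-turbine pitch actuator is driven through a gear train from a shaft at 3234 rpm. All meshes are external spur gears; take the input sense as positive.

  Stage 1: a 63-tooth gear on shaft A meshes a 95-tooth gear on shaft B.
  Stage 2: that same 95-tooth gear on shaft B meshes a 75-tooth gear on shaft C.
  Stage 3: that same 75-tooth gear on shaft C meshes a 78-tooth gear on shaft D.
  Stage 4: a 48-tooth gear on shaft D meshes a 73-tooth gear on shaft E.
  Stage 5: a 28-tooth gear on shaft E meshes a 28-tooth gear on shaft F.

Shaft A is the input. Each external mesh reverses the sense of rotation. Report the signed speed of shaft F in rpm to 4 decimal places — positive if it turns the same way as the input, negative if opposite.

-1717.5300 rpm (opposite to input, |ω| = 1717.5300 rpm)

Stage 1 [63T→95T]: ω = 3234.0000×63/95 = 2144.6526 rpm, dir flips to −; running = −2144.6526
Stage 2 [95T→75T]: ω = 2144.6526×95/75 = 2716.5600 rpm, dir flips to +; running = +2716.5600
Stage 3 [75T→78T]: ω = 2716.5600×75/78 = 2612.0769 rpm, dir flips to −; running = −2612.0769
Stage 4 [48T→73T]: ω = 2612.0769×48/73 = 1717.5300 rpm, dir flips to +; running = +1717.5300
Stage 5 [28T→28T]: ω = 1717.5300×28/28 = 1717.5300 rpm, dir flips to −; running = −1717.5300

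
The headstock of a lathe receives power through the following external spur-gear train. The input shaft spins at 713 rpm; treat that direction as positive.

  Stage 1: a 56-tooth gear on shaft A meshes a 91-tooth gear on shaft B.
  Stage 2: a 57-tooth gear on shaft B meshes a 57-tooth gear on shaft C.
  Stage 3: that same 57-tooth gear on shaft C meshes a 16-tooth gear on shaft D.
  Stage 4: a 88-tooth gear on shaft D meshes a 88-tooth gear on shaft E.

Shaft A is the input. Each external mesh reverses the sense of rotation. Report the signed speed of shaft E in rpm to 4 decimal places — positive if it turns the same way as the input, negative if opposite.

+1563.1154 rpm (same as input, |ω| = 1563.1154 rpm)

Stage 1 [56T→91T]: ω = 713.0000×56/91 = 438.7692 rpm, dir flips to −; running = −438.7692
Stage 2 [57T→57T]: ω = 438.7692×57/57 = 438.7692 rpm, dir flips to +; running = +438.7692
Stage 3 [57T→16T]: ω = 438.7692×57/16 = 1563.1154 rpm, dir flips to −; running = −1563.1154
Stage 4 [88T→88T]: ω = 1563.1154×88/88 = 1563.1154 rpm, dir flips to +; running = +1563.1154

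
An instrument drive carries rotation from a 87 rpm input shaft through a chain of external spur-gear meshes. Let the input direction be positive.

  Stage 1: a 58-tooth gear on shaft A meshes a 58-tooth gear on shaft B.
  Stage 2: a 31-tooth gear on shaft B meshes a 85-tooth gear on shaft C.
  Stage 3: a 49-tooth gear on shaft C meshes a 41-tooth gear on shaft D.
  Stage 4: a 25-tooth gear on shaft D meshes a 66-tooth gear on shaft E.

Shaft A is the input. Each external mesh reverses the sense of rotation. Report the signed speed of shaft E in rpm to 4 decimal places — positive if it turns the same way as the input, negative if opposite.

Stage 1 [58T→58T]: ω = 87.0000×58/58 = 87.0000 rpm, dir flips to −; running = −87.0000
Stage 2 [31T→85T]: ω = 87.0000×31/85 = 31.7294 rpm, dir flips to +; running = +31.7294
Stage 3 [49T→41T]: ω = 31.7294×49/41 = 37.9205 rpm, dir flips to −; running = −37.9205
Stage 4 [25T→66T]: ω = 37.9205×25/66 = 14.3638 rpm, dir flips to +; running = +14.3638

+14.3638 rpm (same as input, |ω| = 14.3638 rpm)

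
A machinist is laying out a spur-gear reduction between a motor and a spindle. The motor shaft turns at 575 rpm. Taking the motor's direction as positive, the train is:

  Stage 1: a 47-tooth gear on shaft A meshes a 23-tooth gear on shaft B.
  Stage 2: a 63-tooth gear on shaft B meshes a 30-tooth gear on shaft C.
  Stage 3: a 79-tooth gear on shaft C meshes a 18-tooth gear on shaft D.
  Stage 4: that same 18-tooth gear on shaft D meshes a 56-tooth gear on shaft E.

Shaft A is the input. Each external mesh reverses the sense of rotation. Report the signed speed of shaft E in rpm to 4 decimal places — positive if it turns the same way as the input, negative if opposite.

+3480.9375 rpm (same as input, |ω| = 3480.9375 rpm)

Stage 1 [47T→23T]: ω = 575.0000×47/23 = 1175.0000 rpm, dir flips to −; running = −1175.0000
Stage 2 [63T→30T]: ω = 1175.0000×63/30 = 2467.5000 rpm, dir flips to +; running = +2467.5000
Stage 3 [79T→18T]: ω = 2467.5000×79/18 = 10829.5833 rpm, dir flips to −; running = −10829.5833
Stage 4 [18T→56T]: ω = 10829.5833×18/56 = 3480.9375 rpm, dir flips to +; running = +3480.9375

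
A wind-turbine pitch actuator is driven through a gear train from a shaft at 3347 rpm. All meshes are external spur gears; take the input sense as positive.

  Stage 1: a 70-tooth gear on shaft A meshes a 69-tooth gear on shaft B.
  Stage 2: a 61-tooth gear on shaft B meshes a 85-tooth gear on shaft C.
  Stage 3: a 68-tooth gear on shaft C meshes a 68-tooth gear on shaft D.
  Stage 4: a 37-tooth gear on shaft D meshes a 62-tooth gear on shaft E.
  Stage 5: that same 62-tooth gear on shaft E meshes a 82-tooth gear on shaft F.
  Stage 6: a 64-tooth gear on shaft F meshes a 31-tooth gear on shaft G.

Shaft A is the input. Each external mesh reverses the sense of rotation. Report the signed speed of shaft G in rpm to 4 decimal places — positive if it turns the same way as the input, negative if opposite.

+2269.9784 rpm (same as input, |ω| = 2269.9784 rpm)

Stage 1 [70T→69T]: ω = 3347.0000×70/69 = 3395.5072 rpm, dir flips to −; running = −3395.5072
Stage 2 [61T→85T]: ω = 3395.5072×61/85 = 2436.7758 rpm, dir flips to +; running = +2436.7758
Stage 3 [68T→68T]: ω = 2436.7758×68/68 = 2436.7758 rpm, dir flips to −; running = −2436.7758
Stage 4 [37T→62T]: ω = 2436.7758×37/62 = 1454.2049 rpm, dir flips to +; running = +1454.2049
Stage 5 [62T→82T]: ω = 1454.2049×62/82 = 1099.5208 rpm, dir flips to −; running = −1099.5208
Stage 6 [64T→31T]: ω = 1099.5208×64/31 = 2269.9784 rpm, dir flips to +; running = +2269.9784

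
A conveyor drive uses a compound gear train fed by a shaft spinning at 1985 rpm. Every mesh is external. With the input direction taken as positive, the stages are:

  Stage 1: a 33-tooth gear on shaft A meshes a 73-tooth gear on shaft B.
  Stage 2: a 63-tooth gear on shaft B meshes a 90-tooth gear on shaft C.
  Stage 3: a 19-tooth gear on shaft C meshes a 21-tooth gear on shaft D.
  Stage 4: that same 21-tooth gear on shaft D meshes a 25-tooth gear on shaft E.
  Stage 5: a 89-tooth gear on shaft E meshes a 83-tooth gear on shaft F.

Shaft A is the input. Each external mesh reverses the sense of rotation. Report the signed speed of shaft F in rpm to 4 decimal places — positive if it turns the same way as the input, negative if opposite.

-511.8882 rpm (opposite to input, |ω| = 511.8882 rpm)

Stage 1 [33T→73T]: ω = 1985.0000×33/73 = 897.3288 rpm, dir flips to −; running = −897.3288
Stage 2 [63T→90T]: ω = 897.3288×63/90 = 628.1301 rpm, dir flips to +; running = +628.1301
Stage 3 [19T→21T]: ω = 628.1301×19/21 = 568.3082 rpm, dir flips to −; running = −568.3082
Stage 4 [21T→25T]: ω = 568.3082×21/25 = 477.3789 rpm, dir flips to +; running = +477.3789
Stage 5 [89T→83T]: ω = 477.3789×89/83 = 511.8882 rpm, dir flips to −; running = −511.8882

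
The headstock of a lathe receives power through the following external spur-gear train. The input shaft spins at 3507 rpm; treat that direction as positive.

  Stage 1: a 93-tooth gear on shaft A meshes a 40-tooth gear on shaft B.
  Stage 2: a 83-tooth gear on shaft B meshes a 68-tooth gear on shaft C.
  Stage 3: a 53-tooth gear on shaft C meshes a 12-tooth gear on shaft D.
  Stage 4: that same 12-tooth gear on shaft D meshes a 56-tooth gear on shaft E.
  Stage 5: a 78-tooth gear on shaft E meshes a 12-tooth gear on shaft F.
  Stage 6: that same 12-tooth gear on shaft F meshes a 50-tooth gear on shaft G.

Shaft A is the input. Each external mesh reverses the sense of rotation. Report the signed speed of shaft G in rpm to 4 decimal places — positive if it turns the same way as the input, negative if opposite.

Stage 1 [93T→40T]: ω = 3507.0000×93/40 = 8153.7750 rpm, dir flips to −; running = −8153.7750
Stage 2 [83T→68T]: ω = 8153.7750×83/68 = 9952.4018 rpm, dir flips to +; running = +9952.4018
Stage 3 [53T→12T]: ω = 9952.4018×53/12 = 43956.4415 rpm, dir flips to −; running = −43956.4415
Stage 4 [12T→56T]: ω = 43956.4415×12/56 = 9419.2375 rpm, dir flips to +; running = +9419.2375
Stage 5 [78T→12T]: ω = 9419.2375×78/12 = 61225.0435 rpm, dir flips to −; running = −61225.0435
Stage 6 [12T→50T]: ω = 61225.0435×12/50 = 14694.0104 rpm, dir flips to +; running = +14694.0104

+14694.0104 rpm (same as input, |ω| = 14694.0104 rpm)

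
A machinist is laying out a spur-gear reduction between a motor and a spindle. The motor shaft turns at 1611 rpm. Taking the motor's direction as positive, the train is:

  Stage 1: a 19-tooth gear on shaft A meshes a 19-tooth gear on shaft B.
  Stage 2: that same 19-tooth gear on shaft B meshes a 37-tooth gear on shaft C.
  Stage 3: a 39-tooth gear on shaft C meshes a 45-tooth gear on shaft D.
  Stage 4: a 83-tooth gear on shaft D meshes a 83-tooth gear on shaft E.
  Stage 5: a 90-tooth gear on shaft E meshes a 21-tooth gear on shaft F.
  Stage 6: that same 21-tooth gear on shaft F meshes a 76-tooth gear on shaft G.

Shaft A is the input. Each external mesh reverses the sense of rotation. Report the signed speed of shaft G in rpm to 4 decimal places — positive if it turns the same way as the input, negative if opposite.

Stage 1 [19T→19T]: ω = 1611.0000×19/19 = 1611.0000 rpm, dir flips to −; running = −1611.0000
Stage 2 [19T→37T]: ω = 1611.0000×19/37 = 827.2703 rpm, dir flips to +; running = +827.2703
Stage 3 [39T→45T]: ω = 827.2703×39/45 = 716.9676 rpm, dir flips to −; running = −716.9676
Stage 4 [83T→83T]: ω = 716.9676×83/83 = 716.9676 rpm, dir flips to +; running = +716.9676
Stage 5 [90T→21T]: ω = 716.9676×90/21 = 3072.7181 rpm, dir flips to −; running = −3072.7181
Stage 6 [21T→76T]: ω = 3072.7181×21/76 = 849.0405 rpm, dir flips to +; running = +849.0405

+849.0405 rpm (same as input, |ω| = 849.0405 rpm)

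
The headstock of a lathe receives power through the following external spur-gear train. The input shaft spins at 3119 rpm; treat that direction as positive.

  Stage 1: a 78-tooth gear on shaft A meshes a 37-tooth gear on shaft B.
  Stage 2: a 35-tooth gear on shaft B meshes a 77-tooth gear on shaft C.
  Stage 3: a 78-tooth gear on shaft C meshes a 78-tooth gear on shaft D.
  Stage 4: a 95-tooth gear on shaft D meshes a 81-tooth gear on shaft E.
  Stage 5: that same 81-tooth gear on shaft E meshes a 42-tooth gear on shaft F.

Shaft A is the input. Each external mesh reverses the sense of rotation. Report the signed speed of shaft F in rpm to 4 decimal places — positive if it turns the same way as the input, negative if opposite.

-6760.2053 rpm (opposite to input, |ω| = 6760.2053 rpm)

Stage 1 [78T→37T]: ω = 3119.0000×78/37 = 6575.1892 rpm, dir flips to −; running = −6575.1892
Stage 2 [35T→77T]: ω = 6575.1892×35/77 = 2988.7224 rpm, dir flips to +; running = +2988.7224
Stage 3 [78T→78T]: ω = 2988.7224×78/78 = 2988.7224 rpm, dir flips to −; running = −2988.7224
Stage 4 [95T→81T]: ω = 2988.7224×95/81 = 3505.2917 rpm, dir flips to +; running = +3505.2917
Stage 5 [81T→42T]: ω = 3505.2917×81/42 = 6760.2053 rpm, dir flips to −; running = −6760.2053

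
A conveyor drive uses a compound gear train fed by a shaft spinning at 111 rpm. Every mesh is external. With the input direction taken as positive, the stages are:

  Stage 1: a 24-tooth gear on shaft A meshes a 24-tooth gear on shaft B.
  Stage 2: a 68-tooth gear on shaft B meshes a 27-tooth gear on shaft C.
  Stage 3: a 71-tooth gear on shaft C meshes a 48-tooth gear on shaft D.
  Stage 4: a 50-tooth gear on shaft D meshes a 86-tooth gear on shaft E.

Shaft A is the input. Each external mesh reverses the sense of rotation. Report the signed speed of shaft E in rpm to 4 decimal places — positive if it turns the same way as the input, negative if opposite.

Stage 1 [24T→24T]: ω = 111.0000×24/24 = 111.0000 rpm, dir flips to −; running = −111.0000
Stage 2 [68T→27T]: ω = 111.0000×68/27 = 279.5556 rpm, dir flips to +; running = +279.5556
Stage 3 [71T→48T]: ω = 279.5556×71/48 = 413.5093 rpm, dir flips to −; running = −413.5093
Stage 4 [50T→86T]: ω = 413.5093×50/86 = 240.4124 rpm, dir flips to +; running = +240.4124

+240.4124 rpm (same as input, |ω| = 240.4124 rpm)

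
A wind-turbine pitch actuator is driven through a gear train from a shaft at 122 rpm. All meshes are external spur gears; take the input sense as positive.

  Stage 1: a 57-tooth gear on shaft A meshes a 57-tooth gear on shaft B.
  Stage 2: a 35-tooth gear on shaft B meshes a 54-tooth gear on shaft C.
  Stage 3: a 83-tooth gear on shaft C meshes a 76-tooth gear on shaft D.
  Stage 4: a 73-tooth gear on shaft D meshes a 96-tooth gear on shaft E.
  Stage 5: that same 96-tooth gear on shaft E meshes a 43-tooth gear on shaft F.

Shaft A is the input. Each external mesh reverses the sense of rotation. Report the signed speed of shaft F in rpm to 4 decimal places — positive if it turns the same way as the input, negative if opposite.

Stage 1 [57T→57T]: ω = 122.0000×57/57 = 122.0000 rpm, dir flips to −; running = −122.0000
Stage 2 [35T→54T]: ω = 122.0000×35/54 = 79.0741 rpm, dir flips to +; running = +79.0741
Stage 3 [83T→76T]: ω = 79.0741×83/76 = 86.3572 rpm, dir flips to −; running = −86.3572
Stage 4 [73T→96T]: ω = 86.3572×73/96 = 65.6675 rpm, dir flips to +; running = +65.6675
Stage 5 [96T→43T]: ω = 65.6675×96/43 = 146.6064 rpm, dir flips to −; running = −146.6064

-146.6064 rpm (opposite to input, |ω| = 146.6064 rpm)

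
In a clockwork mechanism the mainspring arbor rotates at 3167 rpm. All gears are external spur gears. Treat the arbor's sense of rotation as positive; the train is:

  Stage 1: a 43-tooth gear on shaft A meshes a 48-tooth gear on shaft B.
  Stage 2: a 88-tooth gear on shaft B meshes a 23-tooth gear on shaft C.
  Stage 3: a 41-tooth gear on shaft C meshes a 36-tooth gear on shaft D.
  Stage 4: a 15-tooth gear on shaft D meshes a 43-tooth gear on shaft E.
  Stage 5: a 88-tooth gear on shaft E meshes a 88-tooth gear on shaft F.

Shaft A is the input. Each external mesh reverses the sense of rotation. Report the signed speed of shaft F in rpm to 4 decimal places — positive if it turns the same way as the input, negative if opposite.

Stage 1 [43T→48T]: ω = 3167.0000×43/48 = 2837.1042 rpm, dir flips to −; running = −2837.1042
Stage 2 [88T→23T]: ω = 2837.1042×88/23 = 10855.0072 rpm, dir flips to +; running = +10855.0072
Stage 3 [41T→36T]: ω = 10855.0072×41/36 = 12362.6471 rpm, dir flips to −; running = −12362.6471
Stage 4 [15T→43T]: ω = 12362.6471×15/43 = 4312.5513 rpm, dir flips to +; running = +4312.5513
Stage 5 [88T→88T]: ω = 4312.5513×88/88 = 4312.5513 rpm, dir flips to −; running = −4312.5513

-4312.5513 rpm (opposite to input, |ω| = 4312.5513 rpm)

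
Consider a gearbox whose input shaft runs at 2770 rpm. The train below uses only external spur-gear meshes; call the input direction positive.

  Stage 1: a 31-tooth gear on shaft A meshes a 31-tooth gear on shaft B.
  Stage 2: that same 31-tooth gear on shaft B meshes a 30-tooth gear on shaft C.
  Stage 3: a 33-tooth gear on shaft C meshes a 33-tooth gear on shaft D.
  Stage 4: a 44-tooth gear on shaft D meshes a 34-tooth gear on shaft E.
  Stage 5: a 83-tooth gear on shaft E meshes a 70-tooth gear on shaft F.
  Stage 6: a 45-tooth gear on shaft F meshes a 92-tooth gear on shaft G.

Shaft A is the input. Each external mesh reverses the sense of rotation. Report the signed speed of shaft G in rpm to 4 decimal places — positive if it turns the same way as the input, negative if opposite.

+2148.3187 rpm (same as input, |ω| = 2148.3187 rpm)

Stage 1 [31T→31T]: ω = 2770.0000×31/31 = 2770.0000 rpm, dir flips to −; running = −2770.0000
Stage 2 [31T→30T]: ω = 2770.0000×31/30 = 2862.3333 rpm, dir flips to +; running = +2862.3333
Stage 3 [33T→33T]: ω = 2862.3333×33/33 = 2862.3333 rpm, dir flips to −; running = −2862.3333
Stage 4 [44T→34T]: ω = 2862.3333×44/34 = 3704.1961 rpm, dir flips to +; running = +3704.1961
Stage 5 [83T→70T]: ω = 3704.1961×83/70 = 4392.1182 rpm, dir flips to −; running = −4392.1182
Stage 6 [45T→92T]: ω = 4392.1182×45/92 = 2148.3187 rpm, dir flips to +; running = +2148.3187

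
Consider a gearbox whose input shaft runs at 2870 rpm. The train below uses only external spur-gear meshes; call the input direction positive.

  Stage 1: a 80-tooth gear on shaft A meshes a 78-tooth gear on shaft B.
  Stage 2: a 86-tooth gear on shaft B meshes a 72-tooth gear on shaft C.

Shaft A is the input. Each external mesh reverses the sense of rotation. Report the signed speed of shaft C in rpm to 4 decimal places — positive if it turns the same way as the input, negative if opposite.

+3515.9544 rpm (same as input, |ω| = 3515.9544 rpm)

Stage 1 [80T→78T]: ω = 2870.0000×80/78 = 2943.5897 rpm, dir flips to −; running = −2943.5897
Stage 2 [86T→72T]: ω = 2943.5897×86/72 = 3515.9544 rpm, dir flips to +; running = +3515.9544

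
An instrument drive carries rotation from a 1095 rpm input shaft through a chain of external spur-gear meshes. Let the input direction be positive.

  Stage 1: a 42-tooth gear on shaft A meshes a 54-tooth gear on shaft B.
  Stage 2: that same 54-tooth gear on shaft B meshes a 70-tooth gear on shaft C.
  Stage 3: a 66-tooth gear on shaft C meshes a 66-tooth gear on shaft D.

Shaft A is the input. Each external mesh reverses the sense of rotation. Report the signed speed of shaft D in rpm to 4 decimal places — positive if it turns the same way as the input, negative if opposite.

-657.0000 rpm (opposite to input, |ω| = 657.0000 rpm)

Stage 1 [42T→54T]: ω = 1095.0000×42/54 = 851.6667 rpm, dir flips to −; running = −851.6667
Stage 2 [54T→70T]: ω = 851.6667×54/70 = 657.0000 rpm, dir flips to +; running = +657.0000
Stage 3 [66T→66T]: ω = 657.0000×66/66 = 657.0000 rpm, dir flips to −; running = −657.0000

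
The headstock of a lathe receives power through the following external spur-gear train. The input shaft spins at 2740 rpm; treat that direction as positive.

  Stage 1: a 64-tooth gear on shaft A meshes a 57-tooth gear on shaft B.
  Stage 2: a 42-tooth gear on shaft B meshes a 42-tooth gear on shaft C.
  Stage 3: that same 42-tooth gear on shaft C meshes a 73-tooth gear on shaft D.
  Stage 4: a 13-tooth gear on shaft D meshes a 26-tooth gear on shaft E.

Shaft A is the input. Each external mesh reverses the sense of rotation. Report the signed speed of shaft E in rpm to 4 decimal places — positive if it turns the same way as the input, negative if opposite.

Stage 1 [64T→57T]: ω = 2740.0000×64/57 = 3076.4912 rpm, dir flips to −; running = −3076.4912
Stage 2 [42T→42T]: ω = 3076.4912×42/42 = 3076.4912 rpm, dir flips to +; running = +3076.4912
Stage 3 [42T→73T]: ω = 3076.4912×42/73 = 1770.0360 rpm, dir flips to −; running = −1770.0360
Stage 4 [13T→26T]: ω = 1770.0360×13/26 = 885.0180 rpm, dir flips to +; running = +885.0180

+885.0180 rpm (same as input, |ω| = 885.0180 rpm)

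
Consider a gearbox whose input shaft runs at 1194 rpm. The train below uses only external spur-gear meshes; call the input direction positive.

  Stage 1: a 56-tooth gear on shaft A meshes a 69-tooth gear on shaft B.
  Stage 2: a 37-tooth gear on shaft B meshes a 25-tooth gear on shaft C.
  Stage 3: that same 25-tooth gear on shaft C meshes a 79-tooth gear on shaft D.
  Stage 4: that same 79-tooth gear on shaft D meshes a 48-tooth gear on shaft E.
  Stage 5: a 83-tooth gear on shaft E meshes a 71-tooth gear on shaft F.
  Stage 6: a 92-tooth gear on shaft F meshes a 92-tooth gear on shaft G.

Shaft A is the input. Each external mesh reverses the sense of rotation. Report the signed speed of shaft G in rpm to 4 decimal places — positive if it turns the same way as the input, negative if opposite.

+873.2196 rpm (same as input, |ω| = 873.2196 rpm)

Stage 1 [56T→69T]: ω = 1194.0000×56/69 = 969.0435 rpm, dir flips to −; running = −969.0435
Stage 2 [37T→25T]: ω = 969.0435×37/25 = 1434.1843 rpm, dir flips to +; running = +1434.1843
Stage 3 [25T→79T]: ω = 1434.1843×25/79 = 453.8558 rpm, dir flips to −; running = −453.8558
Stage 4 [79T→48T]: ω = 453.8558×79/48 = 746.9710 rpm, dir flips to +; running = +746.9710
Stage 5 [83T→71T]: ω = 746.9710×83/71 = 873.2196 rpm, dir flips to −; running = −873.2196
Stage 6 [92T→92T]: ω = 873.2196×92/92 = 873.2196 rpm, dir flips to +; running = +873.2196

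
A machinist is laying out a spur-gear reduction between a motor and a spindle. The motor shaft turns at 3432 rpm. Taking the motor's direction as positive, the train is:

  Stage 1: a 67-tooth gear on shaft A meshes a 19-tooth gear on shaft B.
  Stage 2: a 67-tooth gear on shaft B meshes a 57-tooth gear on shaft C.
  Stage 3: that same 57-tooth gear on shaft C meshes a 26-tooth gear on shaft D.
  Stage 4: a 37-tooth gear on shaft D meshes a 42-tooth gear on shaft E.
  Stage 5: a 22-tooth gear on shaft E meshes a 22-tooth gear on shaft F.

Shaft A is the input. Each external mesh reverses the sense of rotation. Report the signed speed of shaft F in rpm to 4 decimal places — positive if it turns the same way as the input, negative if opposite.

-27474.0301 rpm (opposite to input, |ω| = 27474.0301 rpm)

Stage 1 [67T→19T]: ω = 3432.0000×67/19 = 12102.3158 rpm, dir flips to −; running = −12102.3158
Stage 2 [67T→57T]: ω = 12102.3158×67/57 = 14225.5291 rpm, dir flips to +; running = +14225.5291
Stage 3 [57T→26T]: ω = 14225.5291×57/26 = 31186.7368 rpm, dir flips to −; running = −31186.7368
Stage 4 [37T→42T]: ω = 31186.7368×37/42 = 27474.0301 rpm, dir flips to +; running = +27474.0301
Stage 5 [22T→22T]: ω = 27474.0301×22/22 = 27474.0301 rpm, dir flips to −; running = −27474.0301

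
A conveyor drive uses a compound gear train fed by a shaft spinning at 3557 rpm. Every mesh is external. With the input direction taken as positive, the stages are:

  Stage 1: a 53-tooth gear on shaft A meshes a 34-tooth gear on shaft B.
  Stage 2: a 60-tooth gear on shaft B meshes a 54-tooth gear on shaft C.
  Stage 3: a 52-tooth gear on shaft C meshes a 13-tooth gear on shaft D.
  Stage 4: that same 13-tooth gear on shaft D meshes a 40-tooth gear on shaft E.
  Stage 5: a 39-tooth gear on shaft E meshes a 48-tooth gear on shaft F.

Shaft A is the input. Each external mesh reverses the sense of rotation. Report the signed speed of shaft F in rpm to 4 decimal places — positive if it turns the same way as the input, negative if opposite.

-6507.3629 rpm (opposite to input, |ω| = 6507.3629 rpm)

Stage 1 [53T→34T]: ω = 3557.0000×53/34 = 5544.7353 rpm, dir flips to −; running = −5544.7353
Stage 2 [60T→54T]: ω = 5544.7353×60/54 = 6160.8170 rpm, dir flips to +; running = +6160.8170
Stage 3 [52T→13T]: ω = 6160.8170×52/13 = 24643.2680 rpm, dir flips to −; running = −24643.2680
Stage 4 [13T→40T]: ω = 24643.2680×13/40 = 8009.0621 rpm, dir flips to +; running = +8009.0621
Stage 5 [39T→48T]: ω = 8009.0621×39/48 = 6507.3629 rpm, dir flips to −; running = −6507.3629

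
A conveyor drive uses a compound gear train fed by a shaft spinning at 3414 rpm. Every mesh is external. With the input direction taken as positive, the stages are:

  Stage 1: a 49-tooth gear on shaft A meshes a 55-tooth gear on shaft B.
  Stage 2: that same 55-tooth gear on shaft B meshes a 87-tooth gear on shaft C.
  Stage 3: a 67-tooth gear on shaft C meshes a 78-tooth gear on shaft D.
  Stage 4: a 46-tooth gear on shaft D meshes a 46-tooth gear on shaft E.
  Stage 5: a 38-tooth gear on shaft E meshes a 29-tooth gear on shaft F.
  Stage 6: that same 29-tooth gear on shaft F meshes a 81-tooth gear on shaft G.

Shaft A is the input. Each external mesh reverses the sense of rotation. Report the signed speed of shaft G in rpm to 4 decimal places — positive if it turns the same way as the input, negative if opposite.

Stage 1 [49T→55T]: ω = 3414.0000×49/55 = 3041.5636 rpm, dir flips to −; running = −3041.5636
Stage 2 [55T→87T]: ω = 3041.5636×55/87 = 1922.8276 rpm, dir flips to +; running = +1922.8276
Stage 3 [67T→78T]: ω = 1922.8276×67/78 = 1651.6596 rpm, dir flips to −; running = −1651.6596
Stage 4 [46T→46T]: ω = 1651.6596×46/46 = 1651.6596 rpm, dir flips to +; running = +1651.6596
Stage 5 [38T→29T]: ω = 1651.6596×38/29 = 2164.2436 rpm, dir flips to −; running = −2164.2436
Stage 6 [29T→81T]: ω = 2164.2436×29/81 = 774.8526 rpm, dir flips to +; running = +774.8526

+774.8526 rpm (same as input, |ω| = 774.8526 rpm)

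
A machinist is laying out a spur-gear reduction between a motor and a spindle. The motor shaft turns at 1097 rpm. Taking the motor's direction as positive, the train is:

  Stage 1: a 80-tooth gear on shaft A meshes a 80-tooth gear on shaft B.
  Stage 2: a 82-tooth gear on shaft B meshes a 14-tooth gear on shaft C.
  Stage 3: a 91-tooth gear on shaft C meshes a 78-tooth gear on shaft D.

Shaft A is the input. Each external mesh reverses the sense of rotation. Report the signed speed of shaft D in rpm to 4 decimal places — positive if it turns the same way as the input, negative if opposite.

-7496.1667 rpm (opposite to input, |ω| = 7496.1667 rpm)

Stage 1 [80T→80T]: ω = 1097.0000×80/80 = 1097.0000 rpm, dir flips to −; running = −1097.0000
Stage 2 [82T→14T]: ω = 1097.0000×82/14 = 6425.2857 rpm, dir flips to +; running = +6425.2857
Stage 3 [91T→78T]: ω = 6425.2857×91/78 = 7496.1667 rpm, dir flips to −; running = −7496.1667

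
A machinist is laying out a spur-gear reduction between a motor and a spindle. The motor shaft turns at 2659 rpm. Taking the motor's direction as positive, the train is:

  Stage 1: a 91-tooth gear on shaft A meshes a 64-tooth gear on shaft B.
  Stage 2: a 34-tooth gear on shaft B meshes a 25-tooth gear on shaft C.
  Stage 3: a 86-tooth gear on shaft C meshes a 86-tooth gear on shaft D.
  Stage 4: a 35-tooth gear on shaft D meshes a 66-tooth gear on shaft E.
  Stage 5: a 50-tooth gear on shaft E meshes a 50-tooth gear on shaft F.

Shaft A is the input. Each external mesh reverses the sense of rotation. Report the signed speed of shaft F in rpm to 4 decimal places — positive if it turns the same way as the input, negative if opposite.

Stage 1 [91T→64T]: ω = 2659.0000×91/64 = 3780.7656 rpm, dir flips to −; running = −3780.7656
Stage 2 [34T→25T]: ω = 3780.7656×34/25 = 5141.8413 rpm, dir flips to +; running = +5141.8413
Stage 3 [86T→86T]: ω = 5141.8413×86/86 = 5141.8413 rpm, dir flips to −; running = −5141.8413
Stage 4 [35T→66T]: ω = 5141.8413×35/66 = 2726.7340 rpm, dir flips to +; running = +2726.7340
Stage 5 [50T→50T]: ω = 2726.7340×50/50 = 2726.7340 rpm, dir flips to −; running = −2726.7340

-2726.7340 rpm (opposite to input, |ω| = 2726.7340 rpm)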